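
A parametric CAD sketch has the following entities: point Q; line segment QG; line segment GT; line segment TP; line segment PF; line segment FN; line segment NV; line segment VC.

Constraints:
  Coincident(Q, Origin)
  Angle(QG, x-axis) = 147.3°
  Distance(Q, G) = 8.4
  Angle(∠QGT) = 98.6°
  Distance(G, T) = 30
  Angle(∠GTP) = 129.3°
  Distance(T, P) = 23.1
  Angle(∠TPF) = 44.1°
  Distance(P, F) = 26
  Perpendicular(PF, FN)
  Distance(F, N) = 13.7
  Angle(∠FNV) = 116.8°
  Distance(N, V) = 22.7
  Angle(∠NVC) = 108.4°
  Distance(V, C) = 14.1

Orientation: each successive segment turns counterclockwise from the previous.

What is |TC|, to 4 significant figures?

20.96

Q is at the origin; QG runs at 147.3° with length 8.4, so G = (-7.069, 4.538). ∠QGT = 98.6° gives GT at -131.3° from the x-axis; with |GT| = 30.0, T = (-26.87, -18.00). ∠GTP = 129.3° gives TP at -80.60° from the x-axis; with |TP| = 23.1, P = (-23.10, -40.79). ∠TPF = 44.1° gives PF at 55.30° from the x-axis; with |PF| = 26.0, F = (-8.295, -19.41). PF ⟂ FN, so FN runs at 145.3°; with |FN| = 13.7, N = (-19.56, -11.61). ∠FNV = 116.8° gives NV at -151.5° from the x-axis; with |NV| = 22.7, V = (-39.51, -22.45). ∠NVC = 108.4° gives VC at -79.90° from the x-axis; with |VC| = 14.1, C = (-37.03, -36.33). Then |TC| = |C − T| = 20.96.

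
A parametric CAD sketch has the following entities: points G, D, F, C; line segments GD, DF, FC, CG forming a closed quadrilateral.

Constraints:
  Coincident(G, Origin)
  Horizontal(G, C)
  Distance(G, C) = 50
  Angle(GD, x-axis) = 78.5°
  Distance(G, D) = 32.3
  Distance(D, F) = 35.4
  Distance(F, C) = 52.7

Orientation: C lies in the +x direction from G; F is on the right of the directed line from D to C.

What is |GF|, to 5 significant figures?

3.6790

G is at the origin; GC is horizontal with |GC| = 50.0 and C in +x, so C = (50.0, 0). GD runs at 78.5° with |GD| = 32.3, so D = (6.4396, 31.652). F is determined by |DF| = 35.4 and |FC| = 52.7 together: it lies at the intersection of circle(D, 35.4) and circle(C, 52.7). With |DC| = 53.845, the foot of the radical line on DC is 12.770 from D and the perpendicular offset is √(35.4² − 12.770²) = 33.017. Taking the right-of-DC solution: F = (-2.6375, -2.5649).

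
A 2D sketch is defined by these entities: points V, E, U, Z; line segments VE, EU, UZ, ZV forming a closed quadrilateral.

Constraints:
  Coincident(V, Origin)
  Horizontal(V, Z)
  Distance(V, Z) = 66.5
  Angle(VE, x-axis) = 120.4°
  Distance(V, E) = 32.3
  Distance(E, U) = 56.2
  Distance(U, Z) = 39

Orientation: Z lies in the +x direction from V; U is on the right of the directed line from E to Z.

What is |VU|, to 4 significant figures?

28.82

Checks: |EU| = 56.20 ✓; |UZ| = 39.00 ✓.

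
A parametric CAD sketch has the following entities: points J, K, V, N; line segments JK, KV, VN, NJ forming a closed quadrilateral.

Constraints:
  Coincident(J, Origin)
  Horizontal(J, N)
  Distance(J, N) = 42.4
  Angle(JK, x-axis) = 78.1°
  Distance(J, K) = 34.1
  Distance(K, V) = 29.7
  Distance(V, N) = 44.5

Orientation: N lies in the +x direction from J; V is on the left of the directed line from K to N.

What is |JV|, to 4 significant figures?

55.99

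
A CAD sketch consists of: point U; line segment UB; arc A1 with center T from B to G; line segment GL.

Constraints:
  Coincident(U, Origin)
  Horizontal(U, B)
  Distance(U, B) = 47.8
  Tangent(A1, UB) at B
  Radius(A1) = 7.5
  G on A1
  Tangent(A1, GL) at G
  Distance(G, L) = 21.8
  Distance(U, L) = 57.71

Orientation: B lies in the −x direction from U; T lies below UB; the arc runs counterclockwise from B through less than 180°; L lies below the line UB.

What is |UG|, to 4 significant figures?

55.83

Checks: |TG| = 7.500 ✓; ∠(TG, GL) = 90.00° ✓; |GL| = 21.80 ✓; |UL| = 57.71 ✓.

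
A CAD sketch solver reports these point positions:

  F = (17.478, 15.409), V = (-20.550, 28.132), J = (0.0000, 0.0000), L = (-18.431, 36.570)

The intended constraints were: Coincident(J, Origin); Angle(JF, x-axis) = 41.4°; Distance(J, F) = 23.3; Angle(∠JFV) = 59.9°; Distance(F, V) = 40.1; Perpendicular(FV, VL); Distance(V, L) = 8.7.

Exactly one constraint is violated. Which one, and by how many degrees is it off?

Perpendicular(FV, VL) — off by 4.40°.

J = (0.00, 0.00) ✓; JF at 41.40° ✓; |JF| = 23.30 ✓; ∠JFV = 59.90° ✓; |FV| = 40.10 ✓; ∠(FV, VL) = 85.60° ✗; |VL| = 8.700 ✓.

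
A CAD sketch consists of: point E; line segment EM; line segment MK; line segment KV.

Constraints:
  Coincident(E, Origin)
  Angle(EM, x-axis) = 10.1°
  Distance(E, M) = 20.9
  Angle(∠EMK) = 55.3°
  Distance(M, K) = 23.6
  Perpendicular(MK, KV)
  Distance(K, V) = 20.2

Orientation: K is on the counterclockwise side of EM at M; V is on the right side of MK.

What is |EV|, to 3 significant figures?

39.2

E is at the origin; EM runs at 10.1° with length 20.9, so M = 20.9·(cos 10.1°, sin 10.1°) = (20.6, 3.67). ∠EMK = 55.3°, so MK runs at 10.1° + (180° − 55.3°) = 135° from the x-axis; with |MK| = 23.6, K = M + 23.6·(cos 135°, sin 135°) = (3.95, 20.4). The perpendicularity gives KV at right angles to MK; with |KV| = 20.2 on the right of MK, V = K + 20.2·(0.710, 0.705) = (18.3, 34.6). Then |EV| = |V − E| = 39.2.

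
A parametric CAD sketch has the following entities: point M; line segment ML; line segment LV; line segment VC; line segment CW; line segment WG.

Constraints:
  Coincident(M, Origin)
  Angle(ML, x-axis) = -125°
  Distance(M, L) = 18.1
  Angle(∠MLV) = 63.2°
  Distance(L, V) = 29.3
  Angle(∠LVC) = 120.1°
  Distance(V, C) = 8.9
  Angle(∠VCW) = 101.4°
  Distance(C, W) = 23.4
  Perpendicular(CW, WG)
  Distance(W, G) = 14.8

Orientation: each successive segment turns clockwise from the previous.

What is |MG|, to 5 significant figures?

4.3903

M is at the origin; ML runs at -125.0° with length 18.1, so L = (-10.382, -14.827). ∠MLV = 63.2° gives LV at 118.20° from the x-axis; with |LV| = 29.3, V = (-24.227, 10.996). ∠LVC = 120.1° gives VC at 58.300° from the x-axis; with |VC| = 8.9, C = (-19.551, 18.568). ∠VCW = 101.4° gives CW at -20.300° from the x-axis; with |CW| = 23.4, W = (2.3958, 10.449). The perpendicularity gives WG at right angles to CW, so WG runs at -110.30°; with |WG| = 14.8, G = (-2.7388, -3.4313). Then |MG| = |G − M| = 4.3903.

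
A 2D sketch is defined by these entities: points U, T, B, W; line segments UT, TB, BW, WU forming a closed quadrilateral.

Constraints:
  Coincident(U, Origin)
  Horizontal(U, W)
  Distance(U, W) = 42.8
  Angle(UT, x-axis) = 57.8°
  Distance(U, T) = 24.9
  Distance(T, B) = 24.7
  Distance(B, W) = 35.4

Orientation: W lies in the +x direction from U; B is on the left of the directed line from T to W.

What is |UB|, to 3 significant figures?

48.4

U is at the origin; UW is horizontal with |UW| = 42.8 and W in +x, so W = (42.8, 0). UT runs at 57.8° with |UT| = 24.9, so T = (13.3, 21.1). B is determined by |TB| = 24.7 and |BW| = 35.4 together: it lies at the intersection of circle(T, 24.7) and circle(W, 35.4). With |TW| = 36.3, the foot of the radical line on TW is 9.28 from T and the perpendicular offset is √(24.7² − 9.28²) = 22.9. Taking the left-of-TW solution: B = (34.1, 34.3).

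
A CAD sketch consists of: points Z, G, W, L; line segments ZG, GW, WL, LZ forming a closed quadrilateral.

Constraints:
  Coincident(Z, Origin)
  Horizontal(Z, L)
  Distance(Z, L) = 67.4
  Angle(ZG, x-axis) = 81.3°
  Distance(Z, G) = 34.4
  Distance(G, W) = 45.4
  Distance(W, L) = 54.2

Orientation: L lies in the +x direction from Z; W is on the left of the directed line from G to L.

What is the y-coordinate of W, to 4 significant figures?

50.43

Checks: |GW| = 45.40 ✓; |WL| = 54.20 ✓.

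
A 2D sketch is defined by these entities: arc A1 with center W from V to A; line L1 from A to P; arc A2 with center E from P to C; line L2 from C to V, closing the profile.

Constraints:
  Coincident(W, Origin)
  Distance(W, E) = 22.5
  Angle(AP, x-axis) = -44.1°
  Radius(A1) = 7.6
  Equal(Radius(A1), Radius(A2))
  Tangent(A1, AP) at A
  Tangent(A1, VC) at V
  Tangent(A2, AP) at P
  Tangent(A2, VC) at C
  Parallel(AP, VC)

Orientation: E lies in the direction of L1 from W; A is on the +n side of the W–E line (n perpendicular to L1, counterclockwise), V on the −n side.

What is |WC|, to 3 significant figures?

23.7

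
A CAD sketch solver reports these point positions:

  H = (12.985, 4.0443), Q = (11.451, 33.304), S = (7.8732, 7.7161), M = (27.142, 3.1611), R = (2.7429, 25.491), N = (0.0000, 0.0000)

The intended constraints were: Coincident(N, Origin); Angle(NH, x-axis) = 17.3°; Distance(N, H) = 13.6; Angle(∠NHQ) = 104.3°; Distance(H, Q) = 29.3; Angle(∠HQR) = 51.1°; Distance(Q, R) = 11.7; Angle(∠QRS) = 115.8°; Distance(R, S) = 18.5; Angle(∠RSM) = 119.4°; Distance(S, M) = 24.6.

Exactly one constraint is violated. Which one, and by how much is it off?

Distance(S, M) = 24.6 — off by 4.80.

N = (0.00, 0.00) ✓; NH at 17.30° ✓; |NH| = 13.60 ✓; ∠NHQ = 104.3° ✓; |HQ| = 29.30 ✓; ∠HQR = 51.10° ✓; |QR| = 11.70 ✓; ∠QRS = 115.8° ✓; |RS| = 18.50 ✓; ∠RSM = 119.4° ✓; |SM| = 19.80 ✗.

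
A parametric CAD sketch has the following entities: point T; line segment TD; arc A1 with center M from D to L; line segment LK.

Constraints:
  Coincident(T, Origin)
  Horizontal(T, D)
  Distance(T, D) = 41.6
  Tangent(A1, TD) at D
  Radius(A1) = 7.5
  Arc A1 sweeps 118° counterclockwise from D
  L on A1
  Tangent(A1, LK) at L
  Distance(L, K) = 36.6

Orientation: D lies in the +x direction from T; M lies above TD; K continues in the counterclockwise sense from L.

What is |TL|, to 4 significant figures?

49.47

T is at the origin; T and D share the same y with |TD| = 41.6 and D on the +x side, so D = (41.60, 0.000). The tangent condition forces MD to be normal to TD, so M = D + (0, 7.5) = (41.60, 7.500). On A1, D sits at bearing -90° from M; a 118° counterclockwise sweep puts L at bearing 28°, so L = M + 7.5·(cos 28°, sin 28°) = (48.22, 11.02). Then |TL| = |L − T| = 49.47.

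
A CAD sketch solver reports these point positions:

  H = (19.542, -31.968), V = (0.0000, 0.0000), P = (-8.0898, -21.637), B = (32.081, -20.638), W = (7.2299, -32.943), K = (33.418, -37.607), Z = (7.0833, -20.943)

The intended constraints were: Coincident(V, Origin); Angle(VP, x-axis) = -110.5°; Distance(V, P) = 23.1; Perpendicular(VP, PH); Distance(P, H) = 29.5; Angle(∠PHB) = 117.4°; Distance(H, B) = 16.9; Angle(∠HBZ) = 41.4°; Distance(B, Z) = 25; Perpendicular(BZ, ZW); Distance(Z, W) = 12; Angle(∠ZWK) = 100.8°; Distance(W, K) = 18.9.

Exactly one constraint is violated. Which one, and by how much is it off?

Distance(W, K) = 18.9 — off by 7.70.

V = (0.00, 0.00) ✓; VP at -110.5° ✓; |VP| = 23.10 ✓; ∠(VP, PH) = 90.00° ✓; |PH| = 29.50 ✓; ∠PHB = 117.4° ✓; |HB| = 16.90 ✓; ∠HBZ = 41.40° ✓; |BZ| = 25.00 ✓; ∠(BZ, ZW) = 90.00° ✓; |ZW| = 12.00 ✓; ∠ZWK = 100.8° ✓; |WK| = 26.60 ✗.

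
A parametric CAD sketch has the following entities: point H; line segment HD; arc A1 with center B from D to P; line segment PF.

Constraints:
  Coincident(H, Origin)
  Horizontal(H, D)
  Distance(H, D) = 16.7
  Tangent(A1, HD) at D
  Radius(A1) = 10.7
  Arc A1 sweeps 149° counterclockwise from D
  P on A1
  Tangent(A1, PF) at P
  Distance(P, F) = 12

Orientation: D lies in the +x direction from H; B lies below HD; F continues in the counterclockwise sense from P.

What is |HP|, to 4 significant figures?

22.81

The tangent condition forces BD to be normal to HD, so B = D + (0, -10.7) = (16.70, -10.70). On A1, D sits at bearing 90° from B; a 149° counterclockwise sweep puts P at bearing 239°, so P = B + 10.7·(cos 239°, sin 239°) = (11.19, -19.87). Then |HP| = |P − H| = 22.81.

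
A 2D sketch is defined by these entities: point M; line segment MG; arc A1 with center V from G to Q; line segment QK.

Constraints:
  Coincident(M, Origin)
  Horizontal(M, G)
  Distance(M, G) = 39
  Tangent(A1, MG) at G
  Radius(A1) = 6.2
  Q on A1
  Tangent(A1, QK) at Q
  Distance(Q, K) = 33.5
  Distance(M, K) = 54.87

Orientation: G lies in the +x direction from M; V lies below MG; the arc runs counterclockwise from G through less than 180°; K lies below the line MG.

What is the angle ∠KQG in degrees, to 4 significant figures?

131.2°

Checks: |VQ| = 6.200 ✓; ∠(VQ, QK) = 90.00° ✓; |QK| = 33.50 ✓; |MK| = 54.87 ✓.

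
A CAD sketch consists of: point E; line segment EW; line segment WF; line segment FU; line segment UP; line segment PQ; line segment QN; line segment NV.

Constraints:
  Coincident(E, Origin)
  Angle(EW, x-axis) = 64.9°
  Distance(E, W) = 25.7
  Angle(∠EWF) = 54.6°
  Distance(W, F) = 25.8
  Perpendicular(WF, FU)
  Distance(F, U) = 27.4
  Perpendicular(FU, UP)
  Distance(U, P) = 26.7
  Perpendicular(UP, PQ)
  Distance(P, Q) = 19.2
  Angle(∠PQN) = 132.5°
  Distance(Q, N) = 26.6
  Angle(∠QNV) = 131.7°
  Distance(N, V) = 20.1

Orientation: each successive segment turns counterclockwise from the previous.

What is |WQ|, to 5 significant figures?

8.2492

E is at the origin; EW runs at 64.9° with length 25.7, so W = (10.902, 23.273). ∠EWF = 54.6° gives WF at -169.70° from the x-axis; with |WF| = 25.8, F = (-14.482, 18.660). WF ⟂ FU, so FU runs at -79.700°; with |FU| = 27.4, U = (-9.5831, -8.2984). The perpendicularity gives UP at right angles to FU, so UP runs at 10.300°; with |UP| = 26.7, P = (16.687, -3.5244). UP is perpendicular to PQ, so PQ runs at 100.30°; with |PQ| = 19.2, Q = (13.254, 15.366). Then |WQ| = |Q − W| = 8.2492.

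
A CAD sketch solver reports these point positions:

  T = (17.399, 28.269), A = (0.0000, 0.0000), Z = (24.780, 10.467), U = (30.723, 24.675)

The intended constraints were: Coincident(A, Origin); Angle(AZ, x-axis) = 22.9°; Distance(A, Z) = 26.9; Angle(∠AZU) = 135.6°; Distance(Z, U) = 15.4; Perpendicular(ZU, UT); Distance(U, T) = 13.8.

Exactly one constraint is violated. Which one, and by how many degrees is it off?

Perpendicular(ZU, UT) — off by 7.60°.

A = (0.00, 0.00) ✓; AZ at 22.90° ✓; |AZ| = 26.90 ✓; ∠AZU = 135.6° ✓; |ZU| = 15.40 ✓; ∠(ZU, UT) = 97.60° ✗; |UT| = 13.80 ✓.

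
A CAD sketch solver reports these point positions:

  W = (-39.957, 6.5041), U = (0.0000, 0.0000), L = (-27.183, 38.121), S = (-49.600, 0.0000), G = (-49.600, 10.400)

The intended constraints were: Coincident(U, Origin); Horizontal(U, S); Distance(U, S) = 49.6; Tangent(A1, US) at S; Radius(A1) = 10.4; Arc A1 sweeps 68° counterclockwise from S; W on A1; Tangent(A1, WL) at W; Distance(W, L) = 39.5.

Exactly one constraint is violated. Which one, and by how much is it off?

Distance(W, L) = 39.5 — off by 5.40.

U = (0.00, 0.00) ✓; U.y = 0.00, S.y = 0.00 ✓; |US| = 49.60 ✓; ∠(GS, SU) = 90.00° ✓; |GS| = 10.40 ✓; bearing(G→W) − bearing(G→S) = 68.00° ✓; |GW| = 10.40 ✓; ∠(GW, WL) = 90.00° ✓; |WL| = 34.10 ✗.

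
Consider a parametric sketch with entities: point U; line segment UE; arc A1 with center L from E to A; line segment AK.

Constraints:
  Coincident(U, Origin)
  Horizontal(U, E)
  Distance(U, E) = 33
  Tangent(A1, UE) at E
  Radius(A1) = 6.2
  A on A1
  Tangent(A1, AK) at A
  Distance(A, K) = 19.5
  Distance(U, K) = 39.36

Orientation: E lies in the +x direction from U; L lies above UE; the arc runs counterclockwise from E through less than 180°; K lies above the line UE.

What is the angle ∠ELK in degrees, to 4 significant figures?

169.5°

Checks: ∠(LE, EU) = 90.00° ✓; |LE| = 6.200 ✓; |LA| = 6.200 ✓; ∠(LA, AK) = 90.00° ✓; |AK| = 19.50 ✓; |UK| = 39.36 ✓.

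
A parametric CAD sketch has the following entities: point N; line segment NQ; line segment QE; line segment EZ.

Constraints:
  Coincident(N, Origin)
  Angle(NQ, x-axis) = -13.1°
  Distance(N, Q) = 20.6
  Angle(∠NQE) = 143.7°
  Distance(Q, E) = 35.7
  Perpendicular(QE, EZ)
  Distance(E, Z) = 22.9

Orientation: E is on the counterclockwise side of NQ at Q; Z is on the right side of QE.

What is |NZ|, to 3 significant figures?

63.0

N is at the origin; NQ runs at -13.1° with length 20.6, so Q = 20.6·(cos -13.1°, sin -13.1°) = (20.1, -4.67). ∠NQE = 143.7°, so QE runs at -13.1° + (180° − 143.7°) = 23.2° from the x-axis; with |QE| = 35.7, E = Q + 35.7·(cos 23.2°, sin 23.2°) = (52.9, 9.39). QE ⟂ EZ; with |EZ| = 22.9 on the right of QE, Z = E + 22.9·(0.394, -0.919) = (61.9, -11.7). Then |NZ| = |Z − N| = 63.0.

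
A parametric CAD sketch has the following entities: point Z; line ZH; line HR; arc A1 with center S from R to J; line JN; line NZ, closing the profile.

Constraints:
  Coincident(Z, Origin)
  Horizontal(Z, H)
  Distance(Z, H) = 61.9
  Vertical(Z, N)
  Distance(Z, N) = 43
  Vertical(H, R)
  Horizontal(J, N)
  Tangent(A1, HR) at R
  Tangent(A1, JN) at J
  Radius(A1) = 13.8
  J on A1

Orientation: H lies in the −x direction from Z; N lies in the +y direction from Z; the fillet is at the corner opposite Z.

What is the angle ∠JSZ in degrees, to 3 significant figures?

121°

Z is at the origin; ZH is horizontal with |ZH| = 61.9 and H on the −x side, so H = (-61.9, 0.00). Z and N share the same x with |ZN| = 43.0 and N on the +y side, so N = (0.00, 43.0). The virtual corner opposite Z is at (-61.9, 43.0). The tangent condition forces SR to be normal to HR and A1 meets JN tangentially, so SJ is at right angles to JN, with radius 13.8, so the center S sits 13.8 in from both sides at S = (-48.1, 29.2). That places the tangent points at R = (-61.9, 29.2) on HR and J = (-48.1, 43.0) on JN. Then cos ∠JSZ = SJ·SZ / (|SJ||SZ|), giving 121°.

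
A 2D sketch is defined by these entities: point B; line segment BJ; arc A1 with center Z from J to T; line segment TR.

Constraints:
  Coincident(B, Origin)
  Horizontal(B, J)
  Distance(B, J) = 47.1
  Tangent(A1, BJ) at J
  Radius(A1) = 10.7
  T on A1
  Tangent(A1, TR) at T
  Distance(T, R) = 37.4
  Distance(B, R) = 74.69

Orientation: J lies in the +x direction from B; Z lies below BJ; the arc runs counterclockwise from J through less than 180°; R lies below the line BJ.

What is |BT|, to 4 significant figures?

41.19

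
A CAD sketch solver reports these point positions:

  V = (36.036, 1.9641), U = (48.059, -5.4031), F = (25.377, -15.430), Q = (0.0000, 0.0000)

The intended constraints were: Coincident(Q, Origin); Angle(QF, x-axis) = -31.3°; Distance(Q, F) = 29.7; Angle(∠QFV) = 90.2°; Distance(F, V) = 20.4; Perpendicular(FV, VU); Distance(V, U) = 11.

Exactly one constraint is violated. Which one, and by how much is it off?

Distance(V, U) = 11 — off by 3.10.

Q = (0.00, 0.00) ✓; QF at -31.30° ✓; |QF| = 29.70 ✓; ∠QFV = 90.20° ✓; |FV| = 20.40 ✓; ∠(FV, VU) = 90.00° ✓; |VU| = 14.10 ✗.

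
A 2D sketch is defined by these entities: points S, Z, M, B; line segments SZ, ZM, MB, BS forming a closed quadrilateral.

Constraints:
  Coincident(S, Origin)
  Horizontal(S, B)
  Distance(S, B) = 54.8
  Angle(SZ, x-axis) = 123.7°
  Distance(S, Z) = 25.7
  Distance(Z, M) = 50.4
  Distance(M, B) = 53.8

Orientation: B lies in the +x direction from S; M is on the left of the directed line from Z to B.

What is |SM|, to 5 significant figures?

55.420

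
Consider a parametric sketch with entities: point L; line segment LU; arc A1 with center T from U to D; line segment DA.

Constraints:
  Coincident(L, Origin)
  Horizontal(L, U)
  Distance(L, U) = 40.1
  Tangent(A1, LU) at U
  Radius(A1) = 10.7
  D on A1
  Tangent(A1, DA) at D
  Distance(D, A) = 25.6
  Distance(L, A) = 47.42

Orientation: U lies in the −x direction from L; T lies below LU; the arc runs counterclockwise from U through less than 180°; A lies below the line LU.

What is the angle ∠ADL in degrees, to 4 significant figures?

67.02°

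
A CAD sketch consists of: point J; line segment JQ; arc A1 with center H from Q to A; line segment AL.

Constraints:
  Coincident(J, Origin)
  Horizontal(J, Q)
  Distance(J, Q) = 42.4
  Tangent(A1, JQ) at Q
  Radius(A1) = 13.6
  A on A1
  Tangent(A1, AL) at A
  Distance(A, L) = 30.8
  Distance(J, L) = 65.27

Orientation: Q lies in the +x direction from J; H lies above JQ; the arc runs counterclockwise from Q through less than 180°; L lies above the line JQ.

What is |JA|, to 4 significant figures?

58.12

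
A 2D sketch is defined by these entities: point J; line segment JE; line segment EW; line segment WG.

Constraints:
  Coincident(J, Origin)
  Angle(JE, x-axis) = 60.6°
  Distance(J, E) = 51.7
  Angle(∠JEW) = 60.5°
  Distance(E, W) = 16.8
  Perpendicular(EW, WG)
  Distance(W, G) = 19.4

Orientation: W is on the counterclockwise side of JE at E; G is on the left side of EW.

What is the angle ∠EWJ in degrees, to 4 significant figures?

100.9°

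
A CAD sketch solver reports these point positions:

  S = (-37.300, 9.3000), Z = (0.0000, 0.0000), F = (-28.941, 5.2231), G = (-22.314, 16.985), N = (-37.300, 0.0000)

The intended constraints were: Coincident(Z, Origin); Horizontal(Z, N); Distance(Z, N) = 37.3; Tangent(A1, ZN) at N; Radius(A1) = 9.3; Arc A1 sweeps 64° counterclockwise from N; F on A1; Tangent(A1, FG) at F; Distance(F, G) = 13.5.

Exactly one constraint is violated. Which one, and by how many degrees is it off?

Tangent(A1, FG) at F — off by 3.40°.

Z = (0.00, 0.00) ✓; Z.y = 0.00, N.y = 0.00 ✓; |ZN| = 37.30 ✓; ∠(SN, NZ) = 90.00° ✓; |SN| = 9.300 ✓; bearing(S→F) − bearing(S→N) = 64.00° ✓; |SF| = 9.300 ✓; ∠(SF, FG) = 93.40° ✗; |FG| = 13.50 ✓.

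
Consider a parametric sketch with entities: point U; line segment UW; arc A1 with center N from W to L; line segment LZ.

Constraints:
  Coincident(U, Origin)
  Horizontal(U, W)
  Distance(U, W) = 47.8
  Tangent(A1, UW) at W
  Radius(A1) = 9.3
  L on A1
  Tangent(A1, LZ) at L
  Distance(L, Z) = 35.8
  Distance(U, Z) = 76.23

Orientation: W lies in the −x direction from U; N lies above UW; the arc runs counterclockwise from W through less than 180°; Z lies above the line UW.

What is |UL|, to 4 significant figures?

43.26

Checks: |NL| = 9.300 ✓; ∠(NL, LZ) = 90.00° ✓; |LZ| = 35.80 ✓; |UZ| = 76.23 ✓.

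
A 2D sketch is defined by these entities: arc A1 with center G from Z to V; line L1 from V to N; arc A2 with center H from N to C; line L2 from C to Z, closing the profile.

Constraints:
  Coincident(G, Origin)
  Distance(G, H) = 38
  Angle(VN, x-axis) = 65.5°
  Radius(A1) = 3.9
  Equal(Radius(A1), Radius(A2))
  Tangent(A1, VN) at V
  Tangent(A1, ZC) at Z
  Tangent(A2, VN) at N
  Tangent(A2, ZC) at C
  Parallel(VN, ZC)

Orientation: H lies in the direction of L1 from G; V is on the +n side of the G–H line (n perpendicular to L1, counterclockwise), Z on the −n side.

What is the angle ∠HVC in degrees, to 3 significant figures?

5.74°

Tangency of A1 to both parallel lines with radius 3.9 puts V and Z at G ± 3.9·n: V = (-3.55, 1.62), Z = (3.55, -1.62). Equal radii place N and C the same way about H: N = H + 3.9·n = (12.2, 36.2), C = H − 3.9·n = (19.3, 33.0). Then cos ∠HVC = VH·VC / (|VH||VC|), giving 5.74°.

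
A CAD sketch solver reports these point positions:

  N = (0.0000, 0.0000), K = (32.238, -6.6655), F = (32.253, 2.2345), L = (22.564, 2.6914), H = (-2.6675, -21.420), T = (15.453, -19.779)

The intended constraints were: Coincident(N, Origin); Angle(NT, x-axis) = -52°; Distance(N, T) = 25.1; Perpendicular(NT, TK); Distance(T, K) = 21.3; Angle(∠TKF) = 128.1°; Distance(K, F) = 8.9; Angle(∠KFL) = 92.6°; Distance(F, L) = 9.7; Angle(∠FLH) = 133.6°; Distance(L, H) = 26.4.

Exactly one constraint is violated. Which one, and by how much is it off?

Distance(L, H) = 26.4 — off by 8.50.

N = (0.00, 0.00) ✓; NT at -52.00° ✓; |NT| = 25.10 ✓; ∠(NT, TK) = 90.00° ✓; |TK| = 21.30 ✓; ∠TKF = 128.1° ✓; |KF| = 8.900 ✓; ∠KFL = 92.60° ✓; |FL| = 9.700 ✓; ∠FLH = 133.6° ✓; |LH| = 34.90 ✗.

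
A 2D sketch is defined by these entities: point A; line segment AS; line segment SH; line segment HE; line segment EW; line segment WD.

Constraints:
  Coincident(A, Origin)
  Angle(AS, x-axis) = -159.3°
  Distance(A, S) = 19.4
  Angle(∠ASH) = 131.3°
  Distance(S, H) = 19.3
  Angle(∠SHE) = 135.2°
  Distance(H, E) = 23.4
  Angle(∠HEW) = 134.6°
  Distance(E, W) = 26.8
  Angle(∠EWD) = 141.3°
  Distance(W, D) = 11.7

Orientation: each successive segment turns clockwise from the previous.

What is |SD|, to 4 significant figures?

59.63

∠HEW = 134.6° gives EW at 61.80° from the x-axis; with |EW| = 26.8, W = (-29.44, 48.18). ∠EWD = 141.3° gives WD at 23.10° from the x-axis; with |WD| = 11.7, D = (-18.68, 52.77). Then |SD| = |D − S| = 59.63.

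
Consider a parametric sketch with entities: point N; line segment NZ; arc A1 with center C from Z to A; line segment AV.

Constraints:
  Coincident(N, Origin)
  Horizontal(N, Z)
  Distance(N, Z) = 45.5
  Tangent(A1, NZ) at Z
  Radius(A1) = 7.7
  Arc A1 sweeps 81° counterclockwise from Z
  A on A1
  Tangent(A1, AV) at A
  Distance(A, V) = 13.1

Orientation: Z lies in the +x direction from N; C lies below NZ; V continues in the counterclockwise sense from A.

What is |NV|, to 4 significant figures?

40.77

N is at the origin; N and Z share the same y with |NZ| = 45.5 and Z on the +x side, so Z = (45.50, 0.000). Since A1 is tangent to NZ there, CZ ⟂ NZ, so C = Z + (0, -7.7) = (45.50, -7.700). On A1, Z sits at bearing 90° from C; an 81° counterclockwise sweep puts A at bearing 171°, so A = C + 7.7·(cos 171°, sin 171°) = (37.89, -6.495). The tangent condition forces CA to be normal to AV, so AV runs along (−sin 171°, cos 171°); with |AV| = 13.1, V = (35.85, -19.43). Then |NV| = |V − N| = 40.77.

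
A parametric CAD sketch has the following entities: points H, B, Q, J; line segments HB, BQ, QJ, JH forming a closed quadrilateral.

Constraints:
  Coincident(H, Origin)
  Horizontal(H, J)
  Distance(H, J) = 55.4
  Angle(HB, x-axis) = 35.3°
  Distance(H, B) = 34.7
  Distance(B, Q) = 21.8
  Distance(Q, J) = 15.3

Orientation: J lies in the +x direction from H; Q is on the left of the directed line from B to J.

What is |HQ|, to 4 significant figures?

51.22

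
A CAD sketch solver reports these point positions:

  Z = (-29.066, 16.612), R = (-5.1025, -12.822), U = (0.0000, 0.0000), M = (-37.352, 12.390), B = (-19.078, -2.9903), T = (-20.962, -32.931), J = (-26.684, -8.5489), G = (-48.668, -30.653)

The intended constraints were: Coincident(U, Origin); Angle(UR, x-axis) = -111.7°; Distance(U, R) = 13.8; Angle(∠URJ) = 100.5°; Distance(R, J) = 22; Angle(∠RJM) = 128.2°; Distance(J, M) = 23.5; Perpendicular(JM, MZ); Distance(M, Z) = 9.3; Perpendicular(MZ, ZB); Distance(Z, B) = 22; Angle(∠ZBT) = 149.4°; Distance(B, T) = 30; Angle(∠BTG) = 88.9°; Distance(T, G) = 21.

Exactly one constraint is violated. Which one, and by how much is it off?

Distance(T, G) = 21 — off by 6.80.

U = (0.00, 0.00) ✓; UR at -111.7° ✓; |UR| = 13.80 ✓; ∠URJ = 100.5° ✓; |RJ| = 22.00 ✓; ∠RJM = 128.2° ✓; |JM| = 23.50 ✓; ∠(JM, MZ) = 90.00° ✓; |MZ| = 9.300 ✓; ∠(MZ, ZB) = 90.00° ✓; |ZB| = 22.00 ✓; ∠ZBT = 149.4° ✓; |BT| = 30.00 ✓; ∠BTG = 88.90° ✓; |TG| = 27.80 ✗.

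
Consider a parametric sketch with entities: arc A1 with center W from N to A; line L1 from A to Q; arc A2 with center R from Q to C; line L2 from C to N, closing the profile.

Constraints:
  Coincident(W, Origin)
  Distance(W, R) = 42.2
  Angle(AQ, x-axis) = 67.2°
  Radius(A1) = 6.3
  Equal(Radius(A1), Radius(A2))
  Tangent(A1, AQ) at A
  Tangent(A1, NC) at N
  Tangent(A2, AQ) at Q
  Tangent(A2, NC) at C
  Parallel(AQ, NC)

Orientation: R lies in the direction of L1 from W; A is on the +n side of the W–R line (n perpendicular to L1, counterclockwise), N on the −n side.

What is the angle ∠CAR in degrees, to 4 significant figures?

8.134°

The slot axis is L1's direction at 67.2°, so u = (cos 67.2°, sin 67.2°) = (0.3875, 0.9219) and n = (−sin 67.2°, cos 67.2°) = (-0.9219, 0.3875). W is at the origin and R lies 42.2 along u from W, so R = 42.2·u = (16.35, 38.90). Tangency of A1 to both parallel lines with radius 6.3 puts A and N at W ± 6.3·n: A = (-5.808, 2.441), N = (5.808, -2.441). Equal radii place Q and C the same way about R: Q = R + 6.3·n = (10.55, 41.34), C = R − 6.3·n = (22.16, 36.46). Then cos ∠CAR = AC·AR / (|AC||AR|), giving 8.134°.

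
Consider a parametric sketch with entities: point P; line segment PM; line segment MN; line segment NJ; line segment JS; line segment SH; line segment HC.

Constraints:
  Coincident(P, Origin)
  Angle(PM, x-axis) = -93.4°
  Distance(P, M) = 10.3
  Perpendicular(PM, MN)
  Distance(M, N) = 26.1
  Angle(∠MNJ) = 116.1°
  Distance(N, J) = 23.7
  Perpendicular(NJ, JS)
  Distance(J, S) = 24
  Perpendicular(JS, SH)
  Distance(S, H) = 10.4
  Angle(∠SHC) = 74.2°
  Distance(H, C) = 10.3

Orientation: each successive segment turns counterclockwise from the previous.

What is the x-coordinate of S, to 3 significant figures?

16.2

∠MNJ = 116.1° gives NJ at 60.5° from the x-axis; with |NJ| = 23.7, J = (37.1, 8.80). NJ ⟂ JS, so JS runs at 150°; with |JS| = 24.0, S = (16.2, 20.6). So S.x = 16.2.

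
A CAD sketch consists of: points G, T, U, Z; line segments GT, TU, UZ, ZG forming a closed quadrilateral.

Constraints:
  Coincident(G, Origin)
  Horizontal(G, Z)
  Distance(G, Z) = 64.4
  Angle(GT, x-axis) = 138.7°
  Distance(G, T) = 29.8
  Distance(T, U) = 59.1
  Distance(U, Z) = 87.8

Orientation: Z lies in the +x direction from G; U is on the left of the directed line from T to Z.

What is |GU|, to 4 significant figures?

69.76

G is at the origin; GZ is horizontal with |GZ| = 64.4 and Z in +x, so Z = (64.4, 0). GT runs at 138.7° with |GT| = 29.8, so T = (-22.39, 19.67). U is determined by |TU| = 59.1 and |UZ| = 87.8 together: it lies at the intersection of circle(T, 59.1) and circle(Z, 87.8). With |TZ| = 88.99, the foot of the radical line on TZ is 20.81 from T and the perpendicular offset is √(59.1² − 20.81²) = 55.32. Taking the left-of-TZ solution: U = (10.13, 69.02).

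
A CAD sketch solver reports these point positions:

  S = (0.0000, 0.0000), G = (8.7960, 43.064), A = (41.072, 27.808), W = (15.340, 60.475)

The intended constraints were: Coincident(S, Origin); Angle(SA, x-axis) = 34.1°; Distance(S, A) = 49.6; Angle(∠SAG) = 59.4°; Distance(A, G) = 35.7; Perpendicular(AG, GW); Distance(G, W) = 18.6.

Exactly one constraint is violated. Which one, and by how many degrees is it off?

Perpendicular(AG, GW) — off by 4.70°.

S = (0.00, 0.00) ✓; SA at 34.10° ✓; |SA| = 49.60 ✓; ∠SAG = 59.40° ✓; |AG| = 35.70 ✓; ∠(AG, GW) = 85.30° ✗; |GW| = 18.60 ✓.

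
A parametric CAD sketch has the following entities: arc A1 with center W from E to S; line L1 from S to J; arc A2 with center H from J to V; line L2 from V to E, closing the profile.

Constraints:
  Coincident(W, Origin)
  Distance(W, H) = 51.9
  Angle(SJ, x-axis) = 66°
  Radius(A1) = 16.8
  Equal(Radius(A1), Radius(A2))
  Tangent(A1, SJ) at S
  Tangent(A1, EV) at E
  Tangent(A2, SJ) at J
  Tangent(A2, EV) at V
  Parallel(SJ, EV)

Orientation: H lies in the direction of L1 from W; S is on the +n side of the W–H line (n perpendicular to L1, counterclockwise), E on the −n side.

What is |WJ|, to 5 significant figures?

54.551

Tangency of A1 to both parallel lines with radius 16.8 puts S and E at W ± 16.8·n: S = (-15.348, 6.8332), E = (15.348, -6.8332). Equal radii place J and V the same way about H: J = H + 16.8·n = (5.7621, 54.246), V = H − 16.8·n = (36.457, 40.580). Then |WJ| = |J − W| = 54.551.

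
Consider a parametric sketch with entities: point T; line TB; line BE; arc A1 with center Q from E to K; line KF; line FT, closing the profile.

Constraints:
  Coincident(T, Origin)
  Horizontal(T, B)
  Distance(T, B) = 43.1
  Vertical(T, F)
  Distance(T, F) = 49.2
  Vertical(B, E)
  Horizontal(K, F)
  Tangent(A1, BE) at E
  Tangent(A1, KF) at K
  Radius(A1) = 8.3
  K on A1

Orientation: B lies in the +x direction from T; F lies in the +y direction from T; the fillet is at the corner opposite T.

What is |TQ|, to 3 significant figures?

53.7

T is at the origin; TB is horizontal with |TB| = 43.1 and B on the +x side, so B = (43.1, 0.00). TF is vertical with |TF| = 49.2 and F on the +y side, so F = (0.00, 49.2). The virtual corner opposite T is at (43.1, 49.2). The tangent condition forces QE to be normal to BE and the tangent condition forces QK to be normal to KF, with radius 8.3, so the center Q sits 8.3 in from both sides at Q = (34.8, 40.9). Then |TQ| = |Q − T| = 53.7.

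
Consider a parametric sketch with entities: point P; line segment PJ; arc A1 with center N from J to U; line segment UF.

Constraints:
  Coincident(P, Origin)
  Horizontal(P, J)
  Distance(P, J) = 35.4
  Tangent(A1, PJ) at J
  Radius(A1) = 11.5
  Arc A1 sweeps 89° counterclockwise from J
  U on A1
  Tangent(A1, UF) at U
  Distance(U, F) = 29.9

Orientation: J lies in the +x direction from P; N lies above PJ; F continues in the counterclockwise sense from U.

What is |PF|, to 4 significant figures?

62.81

On A1, J sits at bearing -90° from N; an 89° counterclockwise sweep puts U at bearing -1°, so U = N + 11.5·(cos -1°, sin -1°) = (46.90, 11.30). Tangency of A1 to UF means the radius NU is perpendicular to UF, so UF runs along (−sin -1°, cos -1°); with |UF| = 29.9, F = (47.42, 41.19). Then |PF| = |F − P| = 62.81.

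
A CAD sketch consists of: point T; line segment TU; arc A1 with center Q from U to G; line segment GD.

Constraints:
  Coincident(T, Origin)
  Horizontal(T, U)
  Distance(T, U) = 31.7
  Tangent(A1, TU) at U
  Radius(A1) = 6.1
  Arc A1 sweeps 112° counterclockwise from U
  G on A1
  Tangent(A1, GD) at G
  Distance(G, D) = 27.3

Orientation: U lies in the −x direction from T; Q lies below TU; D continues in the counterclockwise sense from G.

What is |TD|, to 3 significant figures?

43.3

T is at the origin; TU is horizontal with |TU| = 31.7 and U on the −x side, so U = (-31.7, 0.00). A1 meets TU tangentially, so QU is at right angles to TU, so Q = U + (0, -6.1) = (-31.7, -6.10). On A1, U sits at bearing 90° from Q; a 112° counterclockwise sweep puts G at bearing 202°, so G = Q + 6.1·(cos 202°, sin 202°) = (-37.4, -8.39). The tangent condition forces QG to be normal to GD, so GD runs along (−sin 202°, cos 202°); with |GD| = 27.3, D = (-27.1, -33.7). Then |TD| = |D − T| = 43.3.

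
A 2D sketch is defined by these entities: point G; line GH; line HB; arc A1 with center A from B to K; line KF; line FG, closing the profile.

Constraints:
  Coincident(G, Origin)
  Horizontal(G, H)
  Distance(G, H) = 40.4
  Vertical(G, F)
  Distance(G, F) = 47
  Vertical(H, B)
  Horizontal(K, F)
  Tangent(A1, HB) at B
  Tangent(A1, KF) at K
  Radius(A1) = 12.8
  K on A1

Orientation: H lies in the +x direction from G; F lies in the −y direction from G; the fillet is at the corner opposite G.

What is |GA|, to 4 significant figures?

43.95

G is at the origin; GH is horizontal with |GH| = 40.4 and H on the +x side, so H = (40.40, 0.000). G and F share the same x with |GF| = 47.0 and F on the −y side, so F = (0.000, -47.00). The virtual corner opposite G is at (40.40, -47.00). The tangent condition forces AB to be normal to HB and tangency of A1 to KF means the radius AK is perpendicular to KF, with radius 12.8, so the center A sits 12.8 in from both sides at A = (27.60, -34.20). Then |GA| = |A − G| = 43.95.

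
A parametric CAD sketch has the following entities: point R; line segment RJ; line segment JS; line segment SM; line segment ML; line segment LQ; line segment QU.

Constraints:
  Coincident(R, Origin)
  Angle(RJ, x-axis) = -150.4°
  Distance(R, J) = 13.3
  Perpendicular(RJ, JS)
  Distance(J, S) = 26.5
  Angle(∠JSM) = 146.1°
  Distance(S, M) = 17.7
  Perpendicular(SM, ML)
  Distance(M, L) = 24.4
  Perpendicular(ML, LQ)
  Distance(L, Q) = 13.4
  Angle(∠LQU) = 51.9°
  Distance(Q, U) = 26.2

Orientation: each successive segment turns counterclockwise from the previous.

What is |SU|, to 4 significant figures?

20.81

R is at the origin; RJ runs at -150.4° with length 13.3, so J = (-11.56, -6.569). RJ is perpendicular to JS, so JS runs at -60.40°; with |JS| = 26.5, S = (1.525, -29.61). ∠JSM = 146.1° gives SM at -26.50° from the x-axis; with |SM| = 17.7, M = (17.37, -37.51). SM is perpendicular to ML, so ML runs at 63.50°; with |ML| = 24.4, L = (28.25, -15.67). ML is perpendicular to LQ, so LQ runs at 153.5°; with |LQ| = 13.4, Q = (16.26, -9.693). ∠LQU = 51.9° gives QU at -78.40° from the x-axis; with |QU| = 26.2, U = (21.53, -35.36). Then |SU| = |U − S| = 20.81.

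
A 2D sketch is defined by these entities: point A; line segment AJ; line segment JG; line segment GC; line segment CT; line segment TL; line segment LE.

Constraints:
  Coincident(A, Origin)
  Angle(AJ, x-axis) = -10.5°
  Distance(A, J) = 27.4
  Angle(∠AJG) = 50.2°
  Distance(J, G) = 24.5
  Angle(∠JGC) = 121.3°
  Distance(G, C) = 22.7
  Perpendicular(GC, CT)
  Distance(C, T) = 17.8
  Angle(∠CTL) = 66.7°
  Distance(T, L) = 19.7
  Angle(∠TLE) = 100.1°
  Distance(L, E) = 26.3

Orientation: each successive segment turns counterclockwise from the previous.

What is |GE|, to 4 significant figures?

18.87

A is at the origin; AJ runs at -10.5° with length 27.4, so J = (26.94, -4.993). ∠AJG = 50.2° gives JG at 119.3° from the x-axis; with |JG| = 24.5, G = (14.95, 16.37). ∠JGC = 121.3° gives GC at 178.0° from the x-axis; with |GC| = 22.7, C = (-7.735, 17.16). The perpendicularity gives CT at right angles to GC, so CT runs at -92.00°; with |CT| = 17.8, T = (-8.356, -0.6245). ∠CTL = 66.7° gives TL at 21.30° from the x-axis; with |TL| = 19.7, L = (9.998, 6.532). ∠TLE = 100.1° gives LE at 101.2° from the x-axis; with |LE| = 26.3, E = (4.890, 32.33). Then |GE| = |E − G| = 18.87.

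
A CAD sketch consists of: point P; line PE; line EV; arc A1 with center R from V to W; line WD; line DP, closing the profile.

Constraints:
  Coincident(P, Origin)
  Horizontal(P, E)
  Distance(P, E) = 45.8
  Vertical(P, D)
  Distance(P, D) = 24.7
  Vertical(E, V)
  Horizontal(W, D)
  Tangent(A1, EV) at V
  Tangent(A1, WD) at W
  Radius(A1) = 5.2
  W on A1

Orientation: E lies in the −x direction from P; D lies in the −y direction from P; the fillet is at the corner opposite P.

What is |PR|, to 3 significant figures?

45.0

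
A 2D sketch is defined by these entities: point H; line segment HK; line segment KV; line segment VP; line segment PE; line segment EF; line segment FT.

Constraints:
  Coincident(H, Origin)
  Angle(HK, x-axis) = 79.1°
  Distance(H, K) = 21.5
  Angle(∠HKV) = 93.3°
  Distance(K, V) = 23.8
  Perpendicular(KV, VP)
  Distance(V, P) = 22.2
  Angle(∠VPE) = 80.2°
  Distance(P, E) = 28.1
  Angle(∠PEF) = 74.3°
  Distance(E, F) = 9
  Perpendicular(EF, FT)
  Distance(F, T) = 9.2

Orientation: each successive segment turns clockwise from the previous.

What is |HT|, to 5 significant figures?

12.576

H is at the origin; HK runs at 79.1° with length 21.5, so K = (4.0656, 21.112). ∠HKV = 93.3° gives KV at -7.6000° from the x-axis; with |KV| = 23.8, V = (27.656, 17.964). KV ⟂ VP, so VP runs at -97.600°; with |VP| = 22.2, P = (24.720, -4.0406). ∠VPE = 80.2° gives PE at 162.60° from the x-axis; with |PE| = 28.1, E = (-2.0938, 4.3625). ∠PEF = 74.3° gives EF at 56.900° from the x-axis; with |EF| = 9.0, F = (2.8212, 11.902). EF is perpendicular to FT, so FT runs at -33.100°; with |FT| = 9.2, T = (10.528, 6.8778). Then |HT| = |T − H| = 12.576.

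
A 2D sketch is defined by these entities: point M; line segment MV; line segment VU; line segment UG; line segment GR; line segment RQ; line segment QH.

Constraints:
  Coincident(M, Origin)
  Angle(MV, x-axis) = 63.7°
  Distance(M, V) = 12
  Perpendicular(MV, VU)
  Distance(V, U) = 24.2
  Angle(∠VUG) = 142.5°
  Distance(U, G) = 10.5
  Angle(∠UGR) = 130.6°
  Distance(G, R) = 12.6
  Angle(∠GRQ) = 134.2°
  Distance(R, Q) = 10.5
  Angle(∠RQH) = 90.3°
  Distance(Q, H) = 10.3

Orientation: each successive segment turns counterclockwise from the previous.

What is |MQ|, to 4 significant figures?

29.94

M is at the origin; MV runs at 63.7° with length 12.0, so V = (5.317, 10.76). MV is perpendicular to VU, so VU runs at 153.7°; with |VU| = 24.2, U = (-16.38, 21.48). ∠VUG = 142.5° gives UG at -168.8° from the x-axis; with |UG| = 10.5, G = (-26.68, 19.44). ∠UGR = 130.6° gives GR at -119.4° from the x-axis; with |GR| = 12.6, R = (-32.86, 8.463). ∠GRQ = 134.2° gives RQ at -73.60° from the x-axis; with |RQ| = 10.5, Q = (-29.90, -1.609). Then |MQ| = |Q − M| = 29.94.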